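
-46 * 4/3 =-184/3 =-61.33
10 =10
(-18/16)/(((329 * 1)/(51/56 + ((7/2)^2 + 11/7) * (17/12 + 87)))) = -1232739/294784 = -4.18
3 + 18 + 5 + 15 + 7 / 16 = 663 / 16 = 41.44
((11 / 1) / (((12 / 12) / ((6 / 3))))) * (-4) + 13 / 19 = -1659 / 19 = -87.32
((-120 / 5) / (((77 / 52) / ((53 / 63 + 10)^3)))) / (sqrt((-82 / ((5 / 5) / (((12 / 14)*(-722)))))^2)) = -16567823324 / 40710402117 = -0.41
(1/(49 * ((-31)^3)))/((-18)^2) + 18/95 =8513314393/44931382020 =0.19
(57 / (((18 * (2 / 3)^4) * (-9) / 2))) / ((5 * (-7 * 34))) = 0.00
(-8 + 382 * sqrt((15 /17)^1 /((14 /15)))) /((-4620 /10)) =4 /231-955 * sqrt(238) /18326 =-0.79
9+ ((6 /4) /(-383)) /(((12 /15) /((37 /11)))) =8.98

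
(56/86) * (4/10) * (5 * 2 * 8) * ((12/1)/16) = 672/43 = 15.63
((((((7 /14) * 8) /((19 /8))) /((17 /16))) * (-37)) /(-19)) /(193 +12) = 18944 /1258085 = 0.02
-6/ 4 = -3/ 2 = -1.50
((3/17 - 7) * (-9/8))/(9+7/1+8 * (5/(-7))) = 203/272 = 0.75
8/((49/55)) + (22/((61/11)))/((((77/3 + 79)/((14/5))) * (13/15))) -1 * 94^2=-53848923470/6100549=-8826.90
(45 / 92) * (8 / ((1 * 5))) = 0.78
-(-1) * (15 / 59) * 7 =105 / 59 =1.78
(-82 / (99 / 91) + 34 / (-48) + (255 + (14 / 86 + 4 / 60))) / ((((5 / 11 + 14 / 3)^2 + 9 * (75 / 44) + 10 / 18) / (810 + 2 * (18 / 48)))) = 362737535347 / 105200360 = 3448.06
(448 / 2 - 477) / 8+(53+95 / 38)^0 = -245 / 8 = -30.62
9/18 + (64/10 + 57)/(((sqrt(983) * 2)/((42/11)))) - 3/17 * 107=-625/34 + 6657 * sqrt(983)/54065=-14.52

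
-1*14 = -14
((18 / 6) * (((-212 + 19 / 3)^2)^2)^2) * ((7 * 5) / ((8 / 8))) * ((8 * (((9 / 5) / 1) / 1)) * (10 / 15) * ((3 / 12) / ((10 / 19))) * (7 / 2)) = 19553792094756644653199971 / 3645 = 5364552015022399081810.69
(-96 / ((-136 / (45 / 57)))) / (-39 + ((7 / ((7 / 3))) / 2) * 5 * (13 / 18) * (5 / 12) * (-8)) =-3240 / 331721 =-0.01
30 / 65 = 6 / 13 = 0.46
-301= -301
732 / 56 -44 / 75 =13109 / 1050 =12.48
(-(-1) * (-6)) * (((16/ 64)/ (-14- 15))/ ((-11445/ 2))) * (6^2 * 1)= -36/ 110635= -0.00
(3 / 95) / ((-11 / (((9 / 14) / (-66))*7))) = 9 / 45980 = 0.00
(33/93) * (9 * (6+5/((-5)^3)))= 14751/775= 19.03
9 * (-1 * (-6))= 54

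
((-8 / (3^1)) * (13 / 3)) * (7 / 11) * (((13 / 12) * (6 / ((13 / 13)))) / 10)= -2366 / 495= -4.78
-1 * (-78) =78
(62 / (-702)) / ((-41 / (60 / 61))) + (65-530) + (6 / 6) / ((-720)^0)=-135773668 / 292617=-464.00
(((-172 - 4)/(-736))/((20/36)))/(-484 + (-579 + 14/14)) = -11/27140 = -0.00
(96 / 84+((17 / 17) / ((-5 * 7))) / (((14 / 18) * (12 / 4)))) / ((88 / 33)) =831 / 1960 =0.42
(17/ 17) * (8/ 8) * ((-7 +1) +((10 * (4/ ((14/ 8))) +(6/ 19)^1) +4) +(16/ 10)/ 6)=42772/ 1995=21.44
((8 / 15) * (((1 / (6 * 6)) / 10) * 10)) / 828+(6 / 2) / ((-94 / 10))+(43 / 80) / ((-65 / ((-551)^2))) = -3429721241329 / 1365951600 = -2510.87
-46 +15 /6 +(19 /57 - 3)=-277 /6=-46.17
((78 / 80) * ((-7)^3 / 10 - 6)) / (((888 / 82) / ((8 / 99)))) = -214799 / 732600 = -0.29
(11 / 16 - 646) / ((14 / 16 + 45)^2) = -41300 / 134689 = -0.31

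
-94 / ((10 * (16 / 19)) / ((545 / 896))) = -6.79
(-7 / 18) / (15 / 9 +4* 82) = -7 / 5934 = -0.00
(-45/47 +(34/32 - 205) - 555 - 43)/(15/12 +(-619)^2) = -201259/96046004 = -0.00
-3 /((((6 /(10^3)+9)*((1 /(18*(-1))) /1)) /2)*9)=2000 /1501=1.33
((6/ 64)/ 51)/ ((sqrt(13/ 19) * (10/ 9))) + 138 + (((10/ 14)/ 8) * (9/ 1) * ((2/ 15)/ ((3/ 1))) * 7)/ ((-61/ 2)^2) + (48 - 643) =-457.00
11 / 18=0.61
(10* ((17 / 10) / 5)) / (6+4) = 17 / 50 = 0.34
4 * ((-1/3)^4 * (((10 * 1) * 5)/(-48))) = -25/486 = -0.05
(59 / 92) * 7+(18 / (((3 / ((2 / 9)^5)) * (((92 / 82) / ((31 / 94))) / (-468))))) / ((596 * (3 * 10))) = 94879371659 / 21135474180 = 4.49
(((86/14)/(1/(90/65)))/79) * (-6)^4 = 1003104/7189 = 139.53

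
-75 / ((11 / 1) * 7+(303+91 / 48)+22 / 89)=-0.20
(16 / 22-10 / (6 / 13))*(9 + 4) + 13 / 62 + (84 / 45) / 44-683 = -9769241 / 10230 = -954.96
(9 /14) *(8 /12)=3 /7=0.43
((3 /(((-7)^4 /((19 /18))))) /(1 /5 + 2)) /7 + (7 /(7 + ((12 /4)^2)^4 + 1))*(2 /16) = 0.00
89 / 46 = 1.93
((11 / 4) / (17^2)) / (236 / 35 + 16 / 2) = 385 / 596496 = 0.00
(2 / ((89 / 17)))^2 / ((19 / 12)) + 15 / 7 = 2354589 / 1053493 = 2.24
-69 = -69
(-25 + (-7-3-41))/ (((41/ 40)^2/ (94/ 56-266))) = 224990400/ 11767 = 19120.46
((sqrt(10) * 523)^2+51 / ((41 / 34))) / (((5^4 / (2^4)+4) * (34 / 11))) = 9869078912 / 480233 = 20550.61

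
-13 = -13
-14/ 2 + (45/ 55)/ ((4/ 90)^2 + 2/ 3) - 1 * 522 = -7860701/ 14894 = -527.78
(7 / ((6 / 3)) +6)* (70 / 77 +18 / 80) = 9481 / 880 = 10.77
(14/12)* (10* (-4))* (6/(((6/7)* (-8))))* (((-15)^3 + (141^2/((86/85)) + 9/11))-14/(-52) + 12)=24537822365/36894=665089.78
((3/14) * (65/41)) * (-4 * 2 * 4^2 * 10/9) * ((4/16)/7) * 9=-15.53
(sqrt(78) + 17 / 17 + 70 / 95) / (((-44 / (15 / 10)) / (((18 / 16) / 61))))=-0.01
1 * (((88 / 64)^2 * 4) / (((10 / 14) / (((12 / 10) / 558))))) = 847 / 37200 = 0.02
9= 9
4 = 4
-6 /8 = -3 /4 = -0.75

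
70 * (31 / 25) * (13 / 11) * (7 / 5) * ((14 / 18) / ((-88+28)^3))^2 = 967603 / 519631200000000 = 0.00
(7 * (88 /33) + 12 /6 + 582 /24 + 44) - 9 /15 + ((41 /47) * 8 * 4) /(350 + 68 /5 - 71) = 364758139 /4125660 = 88.41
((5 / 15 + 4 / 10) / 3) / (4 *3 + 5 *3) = 11 / 1215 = 0.01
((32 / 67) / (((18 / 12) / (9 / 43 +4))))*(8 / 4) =23168 / 8643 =2.68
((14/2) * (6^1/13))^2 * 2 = 3528/169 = 20.88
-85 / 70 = -17 / 14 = -1.21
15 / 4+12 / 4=27 / 4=6.75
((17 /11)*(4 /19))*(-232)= -15776 /209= -75.48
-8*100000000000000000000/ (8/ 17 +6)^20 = -32513851253180580179212808/ 672749994932560009201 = -48329.77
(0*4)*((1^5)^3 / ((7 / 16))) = 0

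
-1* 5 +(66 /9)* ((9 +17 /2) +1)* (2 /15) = 589 /45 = 13.09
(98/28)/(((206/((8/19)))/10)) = 140/1957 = 0.07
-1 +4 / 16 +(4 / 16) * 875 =218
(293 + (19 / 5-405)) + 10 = -491 / 5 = -98.20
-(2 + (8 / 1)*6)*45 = -2250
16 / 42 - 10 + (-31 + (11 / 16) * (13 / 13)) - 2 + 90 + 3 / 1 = 17159 / 336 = 51.07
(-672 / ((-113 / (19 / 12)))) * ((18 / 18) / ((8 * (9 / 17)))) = 2261 / 1017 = 2.22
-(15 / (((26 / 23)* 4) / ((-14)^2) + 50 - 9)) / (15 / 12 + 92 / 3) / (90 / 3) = -0.00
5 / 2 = 2.50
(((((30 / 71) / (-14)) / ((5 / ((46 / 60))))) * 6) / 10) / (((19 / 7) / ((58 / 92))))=-87 / 134900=-0.00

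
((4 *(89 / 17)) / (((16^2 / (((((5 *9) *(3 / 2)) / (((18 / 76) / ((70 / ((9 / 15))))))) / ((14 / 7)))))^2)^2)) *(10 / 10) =372467025.97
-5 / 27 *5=-25 / 27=-0.93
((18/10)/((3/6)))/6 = 3/5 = 0.60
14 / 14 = 1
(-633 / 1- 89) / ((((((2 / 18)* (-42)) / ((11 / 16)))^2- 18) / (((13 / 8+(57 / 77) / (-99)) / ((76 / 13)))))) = -24364821 / 3424288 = -7.12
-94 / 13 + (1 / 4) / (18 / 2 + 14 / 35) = -17607 / 2444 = -7.20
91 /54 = 1.69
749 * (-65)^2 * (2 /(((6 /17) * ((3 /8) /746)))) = 321060048400 /9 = 35673338711.11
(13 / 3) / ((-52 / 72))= -6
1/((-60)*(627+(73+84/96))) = -2/84105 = -0.00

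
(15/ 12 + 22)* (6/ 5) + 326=3539/ 10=353.90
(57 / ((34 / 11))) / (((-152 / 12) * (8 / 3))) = -297 / 544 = -0.55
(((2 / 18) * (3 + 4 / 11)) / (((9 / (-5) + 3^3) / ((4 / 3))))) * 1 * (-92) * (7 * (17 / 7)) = -578680 / 18711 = -30.93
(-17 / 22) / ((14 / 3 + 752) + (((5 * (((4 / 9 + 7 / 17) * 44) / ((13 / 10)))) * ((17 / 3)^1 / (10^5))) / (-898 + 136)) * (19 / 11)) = -1136713500 / 1113087662621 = -0.00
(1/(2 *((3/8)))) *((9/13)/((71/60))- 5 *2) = -34760/2769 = -12.55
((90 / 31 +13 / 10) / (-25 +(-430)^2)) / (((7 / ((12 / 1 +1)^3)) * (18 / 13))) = 0.01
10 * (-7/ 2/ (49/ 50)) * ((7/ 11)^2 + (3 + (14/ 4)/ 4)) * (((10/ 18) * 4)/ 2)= -863125/ 5082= -169.84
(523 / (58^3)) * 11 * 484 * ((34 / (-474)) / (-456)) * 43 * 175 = 89050255525 / 5271536016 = 16.89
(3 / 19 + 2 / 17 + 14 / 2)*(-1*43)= -312.85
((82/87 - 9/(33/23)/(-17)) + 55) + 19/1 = 1225243/16269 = 75.31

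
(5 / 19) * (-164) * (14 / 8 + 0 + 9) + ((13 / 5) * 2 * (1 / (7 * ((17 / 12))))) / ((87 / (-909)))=-469.43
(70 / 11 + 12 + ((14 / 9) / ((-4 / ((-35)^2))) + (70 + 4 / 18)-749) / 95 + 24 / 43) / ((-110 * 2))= -1823137 / 59314200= -0.03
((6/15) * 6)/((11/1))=12/55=0.22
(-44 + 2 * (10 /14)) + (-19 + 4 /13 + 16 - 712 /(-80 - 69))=-548939 /13559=-40.49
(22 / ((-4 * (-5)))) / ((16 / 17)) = 1.17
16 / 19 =0.84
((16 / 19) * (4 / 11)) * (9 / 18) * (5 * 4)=640 / 209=3.06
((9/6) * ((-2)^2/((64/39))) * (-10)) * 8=-585/2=-292.50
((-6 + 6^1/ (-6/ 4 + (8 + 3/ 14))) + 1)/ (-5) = 193/ 235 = 0.82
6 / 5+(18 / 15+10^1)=62 / 5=12.40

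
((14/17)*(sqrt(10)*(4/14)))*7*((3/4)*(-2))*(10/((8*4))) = -105*sqrt(10)/136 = -2.44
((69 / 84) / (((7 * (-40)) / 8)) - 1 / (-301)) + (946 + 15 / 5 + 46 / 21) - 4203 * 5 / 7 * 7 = -2536469347 / 126420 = -20063.83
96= 96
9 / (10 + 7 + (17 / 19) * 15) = 171 / 578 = 0.30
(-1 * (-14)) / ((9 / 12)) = 56 / 3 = 18.67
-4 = -4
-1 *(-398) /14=199 /7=28.43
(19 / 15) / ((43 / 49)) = 931 / 645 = 1.44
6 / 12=1 / 2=0.50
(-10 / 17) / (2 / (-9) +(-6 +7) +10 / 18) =-15 / 34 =-0.44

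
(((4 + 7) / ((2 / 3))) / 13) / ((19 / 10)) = 165 / 247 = 0.67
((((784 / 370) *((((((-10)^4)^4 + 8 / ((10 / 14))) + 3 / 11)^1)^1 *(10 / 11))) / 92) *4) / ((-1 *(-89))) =18747826086956543248 / 1992265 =9410307407376.30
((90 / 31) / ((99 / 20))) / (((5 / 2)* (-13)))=-80 / 4433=-0.02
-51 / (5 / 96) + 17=-4811 / 5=-962.20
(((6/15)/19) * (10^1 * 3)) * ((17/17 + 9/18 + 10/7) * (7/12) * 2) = 41/19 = 2.16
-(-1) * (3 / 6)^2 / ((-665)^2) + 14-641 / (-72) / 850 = 15167274461 / 1082566800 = 14.01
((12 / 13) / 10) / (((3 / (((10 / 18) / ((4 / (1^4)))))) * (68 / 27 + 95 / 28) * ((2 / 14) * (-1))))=-294 / 58097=-0.01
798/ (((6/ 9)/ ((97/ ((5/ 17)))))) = 1973853/ 5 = 394770.60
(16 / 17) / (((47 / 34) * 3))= 32 / 141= 0.23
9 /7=1.29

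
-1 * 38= -38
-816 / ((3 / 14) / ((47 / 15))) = -178976 / 15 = -11931.73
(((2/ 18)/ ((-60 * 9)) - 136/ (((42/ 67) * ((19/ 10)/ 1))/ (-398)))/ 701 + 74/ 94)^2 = 1952734124330096472430081/ 453531621060565059600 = 4305.62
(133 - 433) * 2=-600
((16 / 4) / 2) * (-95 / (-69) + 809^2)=90318568 / 69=1308964.75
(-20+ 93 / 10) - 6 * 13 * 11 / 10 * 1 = -193 / 2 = -96.50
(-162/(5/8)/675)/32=-3/250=-0.01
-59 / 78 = -0.76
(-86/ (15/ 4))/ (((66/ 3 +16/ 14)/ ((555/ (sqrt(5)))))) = -44548 * sqrt(5)/ 405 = -245.96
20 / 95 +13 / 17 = 315 / 323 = 0.98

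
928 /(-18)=-464 /9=-51.56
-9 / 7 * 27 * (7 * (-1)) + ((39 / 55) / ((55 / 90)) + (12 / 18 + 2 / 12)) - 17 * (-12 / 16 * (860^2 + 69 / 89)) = 6093200273191 / 646140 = 9430154.88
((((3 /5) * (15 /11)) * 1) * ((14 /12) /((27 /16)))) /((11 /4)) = 224 /1089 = 0.21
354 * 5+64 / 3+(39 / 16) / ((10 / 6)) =430271 / 240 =1792.80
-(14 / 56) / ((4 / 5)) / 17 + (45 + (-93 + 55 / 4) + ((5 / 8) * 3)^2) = -33459 / 1088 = -30.75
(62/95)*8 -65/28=7713/2660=2.90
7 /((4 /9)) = 63 /4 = 15.75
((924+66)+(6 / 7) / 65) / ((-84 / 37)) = -1388906 / 3185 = -436.08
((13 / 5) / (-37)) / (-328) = 13 / 60680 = 0.00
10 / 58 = 5 / 29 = 0.17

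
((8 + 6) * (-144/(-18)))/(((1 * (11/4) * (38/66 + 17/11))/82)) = 7872/5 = 1574.40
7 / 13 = 0.54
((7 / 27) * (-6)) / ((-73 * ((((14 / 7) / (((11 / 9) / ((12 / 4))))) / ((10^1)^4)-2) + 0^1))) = -770000 / 72252261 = -0.01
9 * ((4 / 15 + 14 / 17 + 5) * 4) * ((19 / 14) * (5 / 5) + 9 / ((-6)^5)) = 12736153 / 42840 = 297.30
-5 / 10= -1 / 2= -0.50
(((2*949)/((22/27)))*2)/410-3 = 18858/2255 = 8.36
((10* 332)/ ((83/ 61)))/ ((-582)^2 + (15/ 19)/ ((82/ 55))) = 3801520/ 527732817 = 0.01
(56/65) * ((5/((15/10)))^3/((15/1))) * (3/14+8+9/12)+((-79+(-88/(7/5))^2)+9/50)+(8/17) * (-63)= 169360923391/43857450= 3861.62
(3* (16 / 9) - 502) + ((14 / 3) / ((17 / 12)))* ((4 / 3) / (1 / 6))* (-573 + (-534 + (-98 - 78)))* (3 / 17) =-5603666 / 867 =-6463.28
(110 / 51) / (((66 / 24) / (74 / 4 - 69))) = -2020 / 51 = -39.61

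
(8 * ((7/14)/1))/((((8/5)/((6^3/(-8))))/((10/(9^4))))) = -25/243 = -0.10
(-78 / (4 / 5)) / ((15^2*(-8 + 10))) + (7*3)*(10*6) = 75587 / 60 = 1259.78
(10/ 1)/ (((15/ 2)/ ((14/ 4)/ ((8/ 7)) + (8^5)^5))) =201487636602438195784379/ 4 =50371909150609548946094.75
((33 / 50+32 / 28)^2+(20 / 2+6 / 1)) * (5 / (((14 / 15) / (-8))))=-825.01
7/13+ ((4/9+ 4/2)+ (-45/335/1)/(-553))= 12931852/4334967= 2.98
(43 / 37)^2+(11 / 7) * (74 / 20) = 686613 / 95830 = 7.16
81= 81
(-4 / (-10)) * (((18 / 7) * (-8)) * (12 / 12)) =-8.23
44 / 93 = 0.47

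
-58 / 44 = -29 / 22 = -1.32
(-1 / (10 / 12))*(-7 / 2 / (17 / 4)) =84 / 85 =0.99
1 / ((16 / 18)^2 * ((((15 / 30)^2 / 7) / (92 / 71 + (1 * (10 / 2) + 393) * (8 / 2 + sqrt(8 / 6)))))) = 37611 * sqrt(3) / 4 + 16035327 / 284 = 72748.46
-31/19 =-1.63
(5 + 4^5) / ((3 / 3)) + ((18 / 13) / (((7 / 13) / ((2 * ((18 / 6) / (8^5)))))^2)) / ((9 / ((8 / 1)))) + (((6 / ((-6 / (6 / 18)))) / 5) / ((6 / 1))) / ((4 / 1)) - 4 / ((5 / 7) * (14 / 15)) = 1023.00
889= 889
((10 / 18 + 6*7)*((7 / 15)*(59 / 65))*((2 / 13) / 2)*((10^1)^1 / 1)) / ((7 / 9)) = 17.83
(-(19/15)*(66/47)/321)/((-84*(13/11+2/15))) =0.00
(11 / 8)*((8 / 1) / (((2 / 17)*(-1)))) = -187 / 2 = -93.50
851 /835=1.02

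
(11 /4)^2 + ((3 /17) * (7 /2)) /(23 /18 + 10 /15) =10717 /1360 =7.88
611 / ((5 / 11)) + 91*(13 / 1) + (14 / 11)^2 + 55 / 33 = 4592833 / 1815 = 2530.49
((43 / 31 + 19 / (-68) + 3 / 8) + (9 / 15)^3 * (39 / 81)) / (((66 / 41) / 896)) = 1919876168 / 2173875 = 883.16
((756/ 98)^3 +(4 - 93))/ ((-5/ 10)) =-253874/ 343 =-740.16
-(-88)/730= 44/365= 0.12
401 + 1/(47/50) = 18897/47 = 402.06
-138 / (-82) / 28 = 69 / 1148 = 0.06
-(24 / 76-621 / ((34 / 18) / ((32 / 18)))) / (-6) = -31447 / 323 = -97.36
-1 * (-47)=47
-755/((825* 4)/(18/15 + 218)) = -41374/825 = -50.15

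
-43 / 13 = -3.31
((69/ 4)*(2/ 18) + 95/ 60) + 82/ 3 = 185/ 6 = 30.83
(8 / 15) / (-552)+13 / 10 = 2689 / 2070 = 1.30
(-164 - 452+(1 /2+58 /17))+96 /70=-726753 /1190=-610.72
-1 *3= -3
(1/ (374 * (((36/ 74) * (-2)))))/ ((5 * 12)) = -37/ 807840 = -0.00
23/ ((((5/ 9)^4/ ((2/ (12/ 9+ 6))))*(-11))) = -452709/ 75625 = -5.99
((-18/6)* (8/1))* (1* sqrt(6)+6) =-144 - 24* sqrt(6) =-202.79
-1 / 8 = -0.12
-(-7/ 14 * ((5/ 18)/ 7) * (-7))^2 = -25/ 1296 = -0.02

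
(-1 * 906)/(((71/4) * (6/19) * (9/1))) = -11476/639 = -17.96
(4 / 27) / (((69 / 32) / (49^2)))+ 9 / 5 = 1553407 / 9315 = 166.76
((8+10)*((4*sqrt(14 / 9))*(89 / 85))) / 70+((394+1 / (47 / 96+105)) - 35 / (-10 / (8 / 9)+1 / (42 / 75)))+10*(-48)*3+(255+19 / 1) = -412366352 / 536731+1068*sqrt(14) / 2975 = -766.95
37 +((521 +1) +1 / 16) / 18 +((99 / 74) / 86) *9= 30307471 / 458208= 66.14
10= 10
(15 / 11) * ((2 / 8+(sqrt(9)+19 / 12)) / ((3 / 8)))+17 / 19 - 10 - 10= -959 / 627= -1.53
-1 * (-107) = 107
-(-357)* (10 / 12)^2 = 2975 / 12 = 247.92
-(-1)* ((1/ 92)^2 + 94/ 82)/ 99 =397849/ 34355376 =0.01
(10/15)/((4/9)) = 3/2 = 1.50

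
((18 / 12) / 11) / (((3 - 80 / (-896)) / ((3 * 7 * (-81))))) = -142884 / 1903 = -75.08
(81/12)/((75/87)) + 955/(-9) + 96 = -2053/900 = -2.28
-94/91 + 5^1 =361/91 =3.97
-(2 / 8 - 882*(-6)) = -21169 / 4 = -5292.25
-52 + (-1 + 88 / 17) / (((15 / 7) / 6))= -3426 / 85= -40.31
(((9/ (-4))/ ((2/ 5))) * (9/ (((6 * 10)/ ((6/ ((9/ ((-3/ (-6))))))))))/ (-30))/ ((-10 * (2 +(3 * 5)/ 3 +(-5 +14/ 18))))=-27/ 80000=-0.00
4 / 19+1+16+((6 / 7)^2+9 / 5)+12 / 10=19500 / 931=20.95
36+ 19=55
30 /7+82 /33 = 1564 /231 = 6.77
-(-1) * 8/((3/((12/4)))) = 8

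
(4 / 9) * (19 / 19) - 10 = -86 / 9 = -9.56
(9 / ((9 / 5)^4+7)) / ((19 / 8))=5625 / 25973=0.22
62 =62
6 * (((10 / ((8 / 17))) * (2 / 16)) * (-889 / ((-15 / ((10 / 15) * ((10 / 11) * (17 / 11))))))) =1284605 / 1452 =884.71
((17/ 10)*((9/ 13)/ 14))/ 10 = 153/ 18200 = 0.01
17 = 17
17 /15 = 1.13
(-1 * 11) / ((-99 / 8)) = 8 / 9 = 0.89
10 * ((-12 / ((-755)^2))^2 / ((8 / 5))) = 36 / 12997140025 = 0.00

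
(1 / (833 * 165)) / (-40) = -0.00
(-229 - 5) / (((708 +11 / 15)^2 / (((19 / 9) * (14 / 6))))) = -259350 / 113018161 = -0.00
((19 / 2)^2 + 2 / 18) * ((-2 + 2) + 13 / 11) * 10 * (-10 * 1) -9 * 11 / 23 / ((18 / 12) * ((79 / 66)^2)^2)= -947240966785199 / 88689334437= -10680.44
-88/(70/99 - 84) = 4356/4123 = 1.06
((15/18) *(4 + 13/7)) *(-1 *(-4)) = 410/21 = 19.52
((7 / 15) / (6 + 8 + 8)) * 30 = 7 / 11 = 0.64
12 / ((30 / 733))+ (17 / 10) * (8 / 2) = 300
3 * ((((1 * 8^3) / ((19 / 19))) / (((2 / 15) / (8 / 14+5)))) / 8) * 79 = 4436640 / 7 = 633805.71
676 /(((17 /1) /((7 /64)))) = 1183 /272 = 4.35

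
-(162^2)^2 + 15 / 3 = -688747531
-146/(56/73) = -5329/28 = -190.32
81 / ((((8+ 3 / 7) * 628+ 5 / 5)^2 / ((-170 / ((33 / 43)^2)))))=-15402170 / 18464189689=-0.00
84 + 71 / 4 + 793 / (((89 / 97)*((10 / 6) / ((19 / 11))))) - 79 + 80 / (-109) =1958627797 / 2134220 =917.73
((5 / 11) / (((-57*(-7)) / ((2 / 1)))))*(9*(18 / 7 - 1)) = 30 / 931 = 0.03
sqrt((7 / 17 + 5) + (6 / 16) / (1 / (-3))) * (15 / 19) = 15 * sqrt(19822) / 1292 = 1.63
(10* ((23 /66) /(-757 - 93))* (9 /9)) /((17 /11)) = -23 /8670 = -0.00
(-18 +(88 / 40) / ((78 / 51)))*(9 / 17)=-19377 / 2210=-8.77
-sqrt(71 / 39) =-sqrt(2769) / 39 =-1.35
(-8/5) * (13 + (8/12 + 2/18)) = -992/45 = -22.04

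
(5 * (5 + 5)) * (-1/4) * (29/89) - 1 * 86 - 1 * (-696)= 107855/178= 605.93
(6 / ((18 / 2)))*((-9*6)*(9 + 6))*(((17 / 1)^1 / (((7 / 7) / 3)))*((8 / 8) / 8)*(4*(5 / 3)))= -22950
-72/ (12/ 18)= -108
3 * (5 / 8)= 15 / 8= 1.88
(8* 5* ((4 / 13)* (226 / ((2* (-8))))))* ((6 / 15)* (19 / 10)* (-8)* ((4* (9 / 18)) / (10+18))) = 75.50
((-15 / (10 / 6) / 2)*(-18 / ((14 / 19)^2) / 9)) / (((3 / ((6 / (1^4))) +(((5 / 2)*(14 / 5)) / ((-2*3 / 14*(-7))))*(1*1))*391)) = 0.01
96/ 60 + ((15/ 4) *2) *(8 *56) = 3361.60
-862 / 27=-31.93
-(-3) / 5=3 / 5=0.60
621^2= 385641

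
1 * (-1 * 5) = -5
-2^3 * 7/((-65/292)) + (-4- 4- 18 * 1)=225.57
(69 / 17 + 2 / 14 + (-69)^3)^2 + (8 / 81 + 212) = 107915402730.92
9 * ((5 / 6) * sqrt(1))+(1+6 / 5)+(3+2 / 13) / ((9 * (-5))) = 11267 / 1170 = 9.63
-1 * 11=-11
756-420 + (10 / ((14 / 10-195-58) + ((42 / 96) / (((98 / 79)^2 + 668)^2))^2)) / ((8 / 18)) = 32981025337448131158926460355667568 / 98183945530466742723477340026763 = 335.91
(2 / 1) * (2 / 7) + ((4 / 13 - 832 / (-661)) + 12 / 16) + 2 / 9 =6734597 / 2165436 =3.11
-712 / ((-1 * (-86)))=-356 / 43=-8.28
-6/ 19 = -0.32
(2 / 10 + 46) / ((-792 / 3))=-7 / 40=-0.18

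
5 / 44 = 0.11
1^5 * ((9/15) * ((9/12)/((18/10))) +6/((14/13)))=163/28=5.82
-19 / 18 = -1.06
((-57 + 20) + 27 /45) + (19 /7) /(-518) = -660027 /18130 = -36.41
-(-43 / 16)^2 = -1849 / 256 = -7.22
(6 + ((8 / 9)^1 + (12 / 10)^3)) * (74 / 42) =15.18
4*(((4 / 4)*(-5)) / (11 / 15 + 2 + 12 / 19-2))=-5700 / 389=-14.65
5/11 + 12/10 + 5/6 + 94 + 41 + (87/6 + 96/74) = 935806/6105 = 153.29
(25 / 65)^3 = 125 / 2197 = 0.06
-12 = -12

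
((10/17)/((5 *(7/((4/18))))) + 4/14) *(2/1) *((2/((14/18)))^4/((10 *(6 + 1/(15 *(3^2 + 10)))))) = 0.42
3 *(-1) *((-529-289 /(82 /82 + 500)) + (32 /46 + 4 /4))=6082775 /3841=1583.64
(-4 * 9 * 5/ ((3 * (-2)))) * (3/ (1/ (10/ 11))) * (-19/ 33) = -5700/ 121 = -47.11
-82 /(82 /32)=-32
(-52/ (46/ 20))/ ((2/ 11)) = -2860/ 23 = -124.35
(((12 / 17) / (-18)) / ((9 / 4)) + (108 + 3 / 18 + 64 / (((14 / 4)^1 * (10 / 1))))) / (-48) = -3533587 / 1542240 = -2.29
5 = 5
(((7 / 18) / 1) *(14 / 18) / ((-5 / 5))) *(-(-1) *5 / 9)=-245 / 1458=-0.17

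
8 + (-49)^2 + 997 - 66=3340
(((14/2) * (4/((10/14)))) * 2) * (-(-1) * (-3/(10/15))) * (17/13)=-29988/65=-461.35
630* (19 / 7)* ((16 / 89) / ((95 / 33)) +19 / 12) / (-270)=-166981 / 16020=-10.42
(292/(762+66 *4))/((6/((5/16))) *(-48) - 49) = -730/2489589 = -0.00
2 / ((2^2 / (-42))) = -21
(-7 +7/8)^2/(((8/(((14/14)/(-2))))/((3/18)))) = -2401/6144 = -0.39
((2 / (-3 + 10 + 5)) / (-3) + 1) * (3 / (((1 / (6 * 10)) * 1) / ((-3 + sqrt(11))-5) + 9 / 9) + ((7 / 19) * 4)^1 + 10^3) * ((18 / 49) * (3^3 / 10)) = 940.94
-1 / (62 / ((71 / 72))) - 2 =-8999 / 4464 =-2.02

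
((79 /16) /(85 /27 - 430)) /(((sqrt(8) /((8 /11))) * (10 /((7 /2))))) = -14931 * sqrt(2) /20284000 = -0.00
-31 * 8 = -248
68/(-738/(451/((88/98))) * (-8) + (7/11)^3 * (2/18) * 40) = 9978507/1893046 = 5.27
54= 54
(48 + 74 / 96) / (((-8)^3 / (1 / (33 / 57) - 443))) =1893869 / 45056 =42.03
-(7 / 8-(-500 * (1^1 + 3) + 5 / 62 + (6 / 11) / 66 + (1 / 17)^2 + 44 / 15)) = -259889586467 / 130084680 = -1997.85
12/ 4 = 3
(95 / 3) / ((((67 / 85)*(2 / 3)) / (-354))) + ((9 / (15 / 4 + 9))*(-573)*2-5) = -25224754 / 1139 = -22146.40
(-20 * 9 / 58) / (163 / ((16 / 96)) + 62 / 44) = -1980 / 624863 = -0.00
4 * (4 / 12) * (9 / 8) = 3 / 2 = 1.50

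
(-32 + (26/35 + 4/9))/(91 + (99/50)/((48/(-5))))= -310592/915201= -0.34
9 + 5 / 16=149 / 16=9.31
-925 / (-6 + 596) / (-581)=185 / 68558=0.00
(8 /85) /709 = 8 /60265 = 0.00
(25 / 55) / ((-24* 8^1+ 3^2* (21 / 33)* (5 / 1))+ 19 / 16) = -80 / 28543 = -0.00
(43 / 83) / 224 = 43 / 18592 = 0.00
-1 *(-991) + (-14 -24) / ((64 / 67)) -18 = 933.22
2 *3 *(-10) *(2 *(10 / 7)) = -1200 / 7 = -171.43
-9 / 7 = -1.29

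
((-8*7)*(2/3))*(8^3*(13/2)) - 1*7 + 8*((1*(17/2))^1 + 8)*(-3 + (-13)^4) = 10936211/3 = 3645403.67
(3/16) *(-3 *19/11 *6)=-513/88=-5.83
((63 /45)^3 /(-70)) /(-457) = 49 /571250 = 0.00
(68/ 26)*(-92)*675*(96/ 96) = -2111400/ 13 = -162415.38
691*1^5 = 691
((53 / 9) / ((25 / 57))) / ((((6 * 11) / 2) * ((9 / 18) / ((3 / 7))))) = 2014 / 5775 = 0.35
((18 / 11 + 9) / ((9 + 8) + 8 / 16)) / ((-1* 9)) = -26 / 385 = -0.07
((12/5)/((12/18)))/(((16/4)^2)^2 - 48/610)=549/39028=0.01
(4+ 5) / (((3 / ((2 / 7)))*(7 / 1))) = 6 / 49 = 0.12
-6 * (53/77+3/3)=-780/77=-10.13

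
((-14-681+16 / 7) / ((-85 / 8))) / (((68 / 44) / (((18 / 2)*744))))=2857263552 / 10115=282477.86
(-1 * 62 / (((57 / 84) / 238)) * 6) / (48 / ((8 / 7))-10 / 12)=-14874048 / 4693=-3169.41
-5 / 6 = -0.83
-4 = -4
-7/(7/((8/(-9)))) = 8/9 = 0.89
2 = 2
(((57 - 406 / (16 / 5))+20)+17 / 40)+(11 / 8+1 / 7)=-47.93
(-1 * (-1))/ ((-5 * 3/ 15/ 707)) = -707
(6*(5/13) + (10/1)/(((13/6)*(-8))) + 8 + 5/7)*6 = 5703/91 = 62.67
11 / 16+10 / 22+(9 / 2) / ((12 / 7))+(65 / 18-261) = -401737 / 1584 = -253.62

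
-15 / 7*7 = -15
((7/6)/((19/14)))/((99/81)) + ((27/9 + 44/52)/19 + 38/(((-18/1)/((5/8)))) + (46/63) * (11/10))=0.39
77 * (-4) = -308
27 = 27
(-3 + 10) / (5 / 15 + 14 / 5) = 105 / 47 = 2.23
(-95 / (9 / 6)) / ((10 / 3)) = -19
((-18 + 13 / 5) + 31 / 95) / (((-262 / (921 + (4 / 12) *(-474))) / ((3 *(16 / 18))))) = 4370464 / 37335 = 117.06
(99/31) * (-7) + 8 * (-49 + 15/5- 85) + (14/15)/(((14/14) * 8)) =-1990643/1860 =-1070.24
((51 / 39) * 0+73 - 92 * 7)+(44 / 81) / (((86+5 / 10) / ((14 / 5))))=-40005883 / 70065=-570.98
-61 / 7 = -8.71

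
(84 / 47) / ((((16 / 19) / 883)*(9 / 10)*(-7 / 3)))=-83885 / 94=-892.39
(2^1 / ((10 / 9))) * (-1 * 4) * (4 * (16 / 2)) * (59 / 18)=-3776 / 5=-755.20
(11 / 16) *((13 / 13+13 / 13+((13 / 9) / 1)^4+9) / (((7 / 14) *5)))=277013 / 65610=4.22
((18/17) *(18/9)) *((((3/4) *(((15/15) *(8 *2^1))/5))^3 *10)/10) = 62208/2125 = 29.27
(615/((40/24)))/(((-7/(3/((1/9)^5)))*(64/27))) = -1764915561/448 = -3939543.66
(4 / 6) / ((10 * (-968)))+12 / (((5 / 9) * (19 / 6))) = 6.82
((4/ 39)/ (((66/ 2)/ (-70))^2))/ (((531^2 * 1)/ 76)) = 1489600/ 11975165631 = 0.00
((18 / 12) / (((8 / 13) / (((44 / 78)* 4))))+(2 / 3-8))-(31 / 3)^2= -1955 / 18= -108.61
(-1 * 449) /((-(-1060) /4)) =-449 /265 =-1.69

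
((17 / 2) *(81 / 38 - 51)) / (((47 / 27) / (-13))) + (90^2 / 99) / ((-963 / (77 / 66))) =39124768589 / 12612732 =3102.01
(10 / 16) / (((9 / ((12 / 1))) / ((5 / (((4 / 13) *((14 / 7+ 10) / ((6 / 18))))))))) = 325 / 864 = 0.38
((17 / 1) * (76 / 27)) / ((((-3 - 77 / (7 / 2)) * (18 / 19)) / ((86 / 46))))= -527782 / 139725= -3.78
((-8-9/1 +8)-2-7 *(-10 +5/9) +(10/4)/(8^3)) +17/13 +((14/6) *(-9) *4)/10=28768109/599040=48.02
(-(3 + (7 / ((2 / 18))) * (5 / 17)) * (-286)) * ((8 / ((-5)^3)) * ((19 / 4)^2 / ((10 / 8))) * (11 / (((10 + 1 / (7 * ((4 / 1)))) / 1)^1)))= -23277430176 / 2985625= -7796.50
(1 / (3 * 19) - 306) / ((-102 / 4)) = 34882 / 2907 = 12.00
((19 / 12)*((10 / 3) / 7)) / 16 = 95 / 2016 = 0.05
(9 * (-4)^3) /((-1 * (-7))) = -82.29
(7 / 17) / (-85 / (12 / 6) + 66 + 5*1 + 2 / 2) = 14 / 1003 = 0.01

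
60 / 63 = 20 / 21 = 0.95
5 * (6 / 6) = 5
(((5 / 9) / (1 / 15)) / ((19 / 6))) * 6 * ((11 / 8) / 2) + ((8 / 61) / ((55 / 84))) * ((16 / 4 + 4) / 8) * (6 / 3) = 2870019 / 254980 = 11.26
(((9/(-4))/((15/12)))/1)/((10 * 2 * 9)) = -1/100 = -0.01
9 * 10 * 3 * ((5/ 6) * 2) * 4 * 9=16200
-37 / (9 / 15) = -185 / 3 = -61.67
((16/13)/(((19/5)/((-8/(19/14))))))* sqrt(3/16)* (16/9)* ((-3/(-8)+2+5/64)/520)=-2198* sqrt(3)/549081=-0.01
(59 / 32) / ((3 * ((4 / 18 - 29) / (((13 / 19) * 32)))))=-2301 / 4921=-0.47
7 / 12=0.58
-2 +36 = 34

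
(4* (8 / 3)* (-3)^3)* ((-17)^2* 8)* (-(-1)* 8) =-5326848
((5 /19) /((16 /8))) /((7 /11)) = 55 /266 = 0.21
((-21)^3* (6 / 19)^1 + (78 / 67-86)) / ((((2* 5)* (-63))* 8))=273637 / 458280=0.60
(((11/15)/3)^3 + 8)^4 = 4126.00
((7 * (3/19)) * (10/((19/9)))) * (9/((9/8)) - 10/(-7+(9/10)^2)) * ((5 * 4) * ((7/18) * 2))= 174988800/223459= 783.09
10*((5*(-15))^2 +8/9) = 506330/9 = 56258.89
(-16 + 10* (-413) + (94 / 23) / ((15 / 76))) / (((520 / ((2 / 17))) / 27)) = -6404517 / 254150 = -25.20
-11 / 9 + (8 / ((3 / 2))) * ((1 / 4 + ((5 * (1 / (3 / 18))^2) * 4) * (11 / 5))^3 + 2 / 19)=21206542895.42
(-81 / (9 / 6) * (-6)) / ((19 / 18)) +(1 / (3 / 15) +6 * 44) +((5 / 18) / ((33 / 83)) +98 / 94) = 306430283 / 530442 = 577.69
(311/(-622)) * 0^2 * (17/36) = 0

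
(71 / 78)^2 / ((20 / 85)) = 85697 / 24336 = 3.52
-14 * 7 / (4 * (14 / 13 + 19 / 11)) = -7007 / 802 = -8.74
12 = 12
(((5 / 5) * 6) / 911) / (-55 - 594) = -6 / 591239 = -0.00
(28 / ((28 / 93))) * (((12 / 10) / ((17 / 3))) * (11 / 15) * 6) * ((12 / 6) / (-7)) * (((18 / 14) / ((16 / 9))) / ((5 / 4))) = -1491534 / 104125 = -14.32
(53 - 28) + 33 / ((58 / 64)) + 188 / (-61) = 103189 / 1769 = 58.33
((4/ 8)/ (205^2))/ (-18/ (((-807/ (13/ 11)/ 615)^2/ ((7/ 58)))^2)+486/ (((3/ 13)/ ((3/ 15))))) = 64472699759733001/ 2281518655283176406891235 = 0.00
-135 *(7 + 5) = -1620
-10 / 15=-2 / 3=-0.67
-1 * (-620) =620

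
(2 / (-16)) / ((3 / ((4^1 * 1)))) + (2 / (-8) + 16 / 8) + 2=43 / 12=3.58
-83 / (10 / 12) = -498 / 5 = -99.60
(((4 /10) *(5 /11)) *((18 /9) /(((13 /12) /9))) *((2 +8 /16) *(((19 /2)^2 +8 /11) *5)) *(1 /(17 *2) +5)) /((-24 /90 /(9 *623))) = -38860401958875 /106964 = -363303559.69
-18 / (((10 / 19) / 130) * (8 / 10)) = -11115 / 2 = -5557.50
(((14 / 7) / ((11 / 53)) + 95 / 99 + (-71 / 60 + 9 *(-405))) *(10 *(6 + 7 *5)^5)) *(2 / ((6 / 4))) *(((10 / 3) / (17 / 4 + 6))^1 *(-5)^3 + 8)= 163380004394914976 / 891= 183367008299567.87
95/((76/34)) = 85/2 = 42.50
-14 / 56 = -1 / 4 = -0.25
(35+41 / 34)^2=1515361 / 1156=1310.87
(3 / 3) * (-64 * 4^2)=-1024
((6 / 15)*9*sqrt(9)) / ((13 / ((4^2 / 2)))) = 6.65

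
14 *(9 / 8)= 63 / 4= 15.75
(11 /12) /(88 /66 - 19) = -11 /212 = -0.05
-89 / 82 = -1.09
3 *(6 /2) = 9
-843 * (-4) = 3372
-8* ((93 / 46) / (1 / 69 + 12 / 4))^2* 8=-77841 / 2704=-28.79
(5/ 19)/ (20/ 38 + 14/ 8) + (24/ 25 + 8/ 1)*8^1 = 310516/ 4325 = 71.80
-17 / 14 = -1.21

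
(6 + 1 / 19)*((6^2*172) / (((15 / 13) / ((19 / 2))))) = 308568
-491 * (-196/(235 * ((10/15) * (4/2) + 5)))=288708/4465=64.66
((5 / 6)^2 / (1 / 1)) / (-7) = -25 / 252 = -0.10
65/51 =1.27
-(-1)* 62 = 62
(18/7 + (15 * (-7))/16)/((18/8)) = -149/84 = -1.77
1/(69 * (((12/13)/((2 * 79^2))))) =81133/414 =195.97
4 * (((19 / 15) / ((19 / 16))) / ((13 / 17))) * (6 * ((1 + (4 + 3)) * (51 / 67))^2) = 362225664 / 291785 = 1241.41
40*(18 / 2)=360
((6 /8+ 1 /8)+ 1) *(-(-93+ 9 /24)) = 11115 /64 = 173.67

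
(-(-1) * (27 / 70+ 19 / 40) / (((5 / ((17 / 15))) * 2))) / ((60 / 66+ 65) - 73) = -45067 / 3276000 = -0.01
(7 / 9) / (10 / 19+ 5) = 19 / 135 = 0.14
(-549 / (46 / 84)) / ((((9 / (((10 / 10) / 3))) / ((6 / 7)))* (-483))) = 244 / 3703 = 0.07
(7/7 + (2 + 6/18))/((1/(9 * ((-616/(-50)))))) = 1848/5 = 369.60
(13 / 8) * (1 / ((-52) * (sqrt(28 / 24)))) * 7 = -sqrt(42) / 32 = -0.20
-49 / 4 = -12.25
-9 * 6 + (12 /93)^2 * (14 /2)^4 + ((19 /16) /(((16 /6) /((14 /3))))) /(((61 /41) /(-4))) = -18394861 /937936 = -19.61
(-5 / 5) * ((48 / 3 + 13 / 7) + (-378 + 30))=2311 / 7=330.14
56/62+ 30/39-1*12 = -4162/403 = -10.33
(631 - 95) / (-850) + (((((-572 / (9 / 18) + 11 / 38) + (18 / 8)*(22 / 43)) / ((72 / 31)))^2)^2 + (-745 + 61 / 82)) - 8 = 1862313708427806924412264456817 / 31799549019068108800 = 58564154708.96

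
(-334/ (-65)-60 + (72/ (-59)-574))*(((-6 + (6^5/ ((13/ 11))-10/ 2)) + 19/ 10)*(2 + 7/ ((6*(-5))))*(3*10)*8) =-437568541114736/ 249275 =-1755364722.15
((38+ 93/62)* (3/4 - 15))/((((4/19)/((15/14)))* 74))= -1283355/33152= -38.71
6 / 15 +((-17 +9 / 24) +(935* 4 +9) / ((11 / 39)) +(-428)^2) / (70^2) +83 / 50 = 18176689 / 431200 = 42.15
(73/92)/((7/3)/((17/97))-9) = 3723/20240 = 0.18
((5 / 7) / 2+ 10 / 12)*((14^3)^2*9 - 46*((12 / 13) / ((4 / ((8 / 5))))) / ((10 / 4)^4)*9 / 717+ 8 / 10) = 657963805114508 / 8155875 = 80673600.95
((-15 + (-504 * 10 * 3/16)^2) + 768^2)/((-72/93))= -7661309/4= -1915327.25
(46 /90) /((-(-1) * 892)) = 23 /40140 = 0.00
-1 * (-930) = 930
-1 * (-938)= 938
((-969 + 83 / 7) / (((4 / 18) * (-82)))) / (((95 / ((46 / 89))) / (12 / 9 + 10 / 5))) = 462300 / 485317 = 0.95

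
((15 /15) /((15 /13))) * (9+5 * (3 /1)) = 104 /5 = 20.80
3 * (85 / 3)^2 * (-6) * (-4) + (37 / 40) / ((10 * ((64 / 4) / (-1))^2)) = 5918720037 / 102400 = 57800.00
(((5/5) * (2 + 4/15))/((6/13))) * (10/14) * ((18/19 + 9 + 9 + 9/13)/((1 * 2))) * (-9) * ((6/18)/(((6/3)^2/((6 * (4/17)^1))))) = -693/19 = -36.47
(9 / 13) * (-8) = -72 / 13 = -5.54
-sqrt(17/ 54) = -sqrt(102)/ 18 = -0.56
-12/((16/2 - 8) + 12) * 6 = -6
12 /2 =6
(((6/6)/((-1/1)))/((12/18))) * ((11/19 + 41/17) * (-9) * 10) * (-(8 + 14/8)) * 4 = -5085990/323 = -15746.10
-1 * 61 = -61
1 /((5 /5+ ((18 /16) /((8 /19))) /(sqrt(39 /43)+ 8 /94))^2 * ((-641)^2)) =1048540950571995136 /2786966635675699250898601-12647796957609984 * sqrt(1677) /2786966635675699250898601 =0.00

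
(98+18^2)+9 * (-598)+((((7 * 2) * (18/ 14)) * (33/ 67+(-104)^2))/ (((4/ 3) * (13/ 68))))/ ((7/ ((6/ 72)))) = 50397625/ 12194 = 4132.99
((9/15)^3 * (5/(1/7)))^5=241162079949/9765625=24695.00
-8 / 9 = -0.89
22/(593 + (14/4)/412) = 18128/488639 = 0.04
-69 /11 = -6.27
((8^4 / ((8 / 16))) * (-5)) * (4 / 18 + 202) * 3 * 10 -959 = -745474877 / 3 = -248491625.67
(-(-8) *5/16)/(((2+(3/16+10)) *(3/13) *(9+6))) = 8/135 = 0.06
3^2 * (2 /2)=9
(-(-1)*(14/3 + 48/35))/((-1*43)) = -634/4515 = -0.14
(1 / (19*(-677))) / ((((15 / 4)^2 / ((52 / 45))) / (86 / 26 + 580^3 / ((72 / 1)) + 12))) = -20291762624 / 1172140875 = -17.31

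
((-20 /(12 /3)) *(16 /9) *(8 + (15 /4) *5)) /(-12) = 19.81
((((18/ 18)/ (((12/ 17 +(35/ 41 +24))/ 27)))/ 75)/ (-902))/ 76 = -153/ 744667000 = -0.00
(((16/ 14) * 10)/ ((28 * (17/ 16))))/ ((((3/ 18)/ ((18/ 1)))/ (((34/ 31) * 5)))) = 345600/ 1519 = 227.52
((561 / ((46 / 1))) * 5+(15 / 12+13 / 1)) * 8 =13842 / 23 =601.83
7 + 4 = 11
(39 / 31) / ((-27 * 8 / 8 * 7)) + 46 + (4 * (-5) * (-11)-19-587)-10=-683563 / 1953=-350.01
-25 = -25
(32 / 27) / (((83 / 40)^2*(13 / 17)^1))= 870400 / 2418039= 0.36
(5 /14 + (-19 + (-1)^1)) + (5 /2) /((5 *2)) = -543 /28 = -19.39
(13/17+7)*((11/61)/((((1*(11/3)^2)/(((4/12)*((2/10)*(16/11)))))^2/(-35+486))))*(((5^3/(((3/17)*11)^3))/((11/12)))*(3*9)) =19656069120/1188717431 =16.54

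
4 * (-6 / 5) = -4.80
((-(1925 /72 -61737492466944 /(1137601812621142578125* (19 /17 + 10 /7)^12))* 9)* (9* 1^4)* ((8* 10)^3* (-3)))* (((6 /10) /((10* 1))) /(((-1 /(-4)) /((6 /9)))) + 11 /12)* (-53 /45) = -5407118110427721199594866478235030186340936782452344704 /1281878196785002357665268576972146468798828125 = -4218121600.00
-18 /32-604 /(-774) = 1349 /6192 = 0.22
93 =93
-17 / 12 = -1.42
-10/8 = -5/4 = -1.25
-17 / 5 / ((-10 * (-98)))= -17 / 4900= -0.00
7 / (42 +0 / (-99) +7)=1 / 7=0.14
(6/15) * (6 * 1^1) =12/5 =2.40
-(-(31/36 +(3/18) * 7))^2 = -4.11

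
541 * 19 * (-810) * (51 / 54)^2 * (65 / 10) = -193091015 / 4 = -48272753.75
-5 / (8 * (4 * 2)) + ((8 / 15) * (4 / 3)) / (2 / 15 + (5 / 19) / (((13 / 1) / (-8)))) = -253723 / 10176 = -24.93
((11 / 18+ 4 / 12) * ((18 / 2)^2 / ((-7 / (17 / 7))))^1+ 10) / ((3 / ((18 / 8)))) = -4863 / 392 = -12.41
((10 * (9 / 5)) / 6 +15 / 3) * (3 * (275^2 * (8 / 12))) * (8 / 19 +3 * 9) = 630410000 / 19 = 33179473.68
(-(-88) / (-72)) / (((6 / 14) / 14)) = -1078 / 27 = -39.93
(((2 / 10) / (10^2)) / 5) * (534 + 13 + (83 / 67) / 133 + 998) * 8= 4.94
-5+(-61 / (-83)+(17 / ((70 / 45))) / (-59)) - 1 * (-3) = -99429 / 68558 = -1.45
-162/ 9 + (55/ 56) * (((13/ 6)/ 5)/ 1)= -5905/ 336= -17.57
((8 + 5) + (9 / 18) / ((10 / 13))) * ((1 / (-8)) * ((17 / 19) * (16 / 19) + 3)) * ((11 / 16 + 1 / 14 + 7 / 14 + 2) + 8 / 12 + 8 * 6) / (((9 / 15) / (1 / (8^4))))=-307328905 / 2271215616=-0.14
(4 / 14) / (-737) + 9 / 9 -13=-61910 / 5159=-12.00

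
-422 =-422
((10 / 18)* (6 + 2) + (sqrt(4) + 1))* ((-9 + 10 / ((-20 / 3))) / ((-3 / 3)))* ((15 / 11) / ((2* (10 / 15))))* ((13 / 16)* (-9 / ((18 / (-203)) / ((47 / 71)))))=872572155 / 199936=4364.26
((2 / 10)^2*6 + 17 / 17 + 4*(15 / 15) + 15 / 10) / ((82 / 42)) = 7077 / 2050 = 3.45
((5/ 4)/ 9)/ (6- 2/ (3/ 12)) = -5/ 72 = -0.07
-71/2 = -35.50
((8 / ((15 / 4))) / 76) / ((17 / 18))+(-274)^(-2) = 0.03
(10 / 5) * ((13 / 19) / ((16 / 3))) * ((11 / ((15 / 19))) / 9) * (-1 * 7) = -1001 / 360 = -2.78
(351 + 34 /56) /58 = 9845 /1624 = 6.06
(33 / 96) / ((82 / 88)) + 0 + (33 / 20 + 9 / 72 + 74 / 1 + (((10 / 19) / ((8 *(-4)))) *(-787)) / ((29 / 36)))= 41663413 / 451820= 92.21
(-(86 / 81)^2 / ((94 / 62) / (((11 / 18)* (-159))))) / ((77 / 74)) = 449610236 / 6475707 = 69.43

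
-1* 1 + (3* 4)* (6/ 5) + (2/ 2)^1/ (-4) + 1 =14.15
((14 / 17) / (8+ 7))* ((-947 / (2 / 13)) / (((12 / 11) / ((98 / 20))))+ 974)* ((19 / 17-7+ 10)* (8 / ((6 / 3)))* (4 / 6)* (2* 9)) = -1254766324 / 4335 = -289450.13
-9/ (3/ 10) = -30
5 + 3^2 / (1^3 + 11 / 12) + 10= 453 / 23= 19.70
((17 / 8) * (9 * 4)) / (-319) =-153 / 638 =-0.24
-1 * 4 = -4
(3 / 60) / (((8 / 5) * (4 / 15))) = 15 / 128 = 0.12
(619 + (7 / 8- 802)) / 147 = -1457 / 1176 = -1.24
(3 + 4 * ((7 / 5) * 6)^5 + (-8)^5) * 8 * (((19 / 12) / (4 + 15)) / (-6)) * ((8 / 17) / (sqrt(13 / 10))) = -6168.98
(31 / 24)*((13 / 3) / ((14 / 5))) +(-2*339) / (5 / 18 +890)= 19988743 / 16153200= 1.24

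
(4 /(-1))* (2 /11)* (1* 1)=-8 /11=-0.73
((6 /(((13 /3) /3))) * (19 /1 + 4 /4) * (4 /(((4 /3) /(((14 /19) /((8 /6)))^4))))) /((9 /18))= 78764805 /1694173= 46.49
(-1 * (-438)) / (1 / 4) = 1752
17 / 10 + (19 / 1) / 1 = 207 / 10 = 20.70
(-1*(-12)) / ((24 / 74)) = 37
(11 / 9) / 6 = 11 / 54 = 0.20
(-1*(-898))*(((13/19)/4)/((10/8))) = 11674/95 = 122.88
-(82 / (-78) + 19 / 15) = -14 / 65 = -0.22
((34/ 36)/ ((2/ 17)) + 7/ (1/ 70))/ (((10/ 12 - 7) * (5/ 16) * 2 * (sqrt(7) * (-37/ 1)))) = 71716 * sqrt(7)/ 143745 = 1.32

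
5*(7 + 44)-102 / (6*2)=493 / 2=246.50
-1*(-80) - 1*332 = -252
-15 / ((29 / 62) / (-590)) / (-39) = -182900 / 377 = -485.15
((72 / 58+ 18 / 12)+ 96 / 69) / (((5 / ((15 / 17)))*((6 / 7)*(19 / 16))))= 154364 / 215441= 0.72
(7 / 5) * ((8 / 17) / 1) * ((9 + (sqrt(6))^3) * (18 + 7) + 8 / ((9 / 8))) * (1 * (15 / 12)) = 29246 / 153 + 2100 * sqrt(6) / 17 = 493.73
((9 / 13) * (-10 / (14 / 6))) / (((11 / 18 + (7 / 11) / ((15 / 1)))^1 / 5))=-1336500 / 58877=-22.70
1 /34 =0.03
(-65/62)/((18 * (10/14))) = -91/1116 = -0.08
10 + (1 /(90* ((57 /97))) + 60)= 359197 /5130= 70.02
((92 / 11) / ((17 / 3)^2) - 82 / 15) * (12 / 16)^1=-124129 / 31790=-3.90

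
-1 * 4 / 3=-4 / 3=-1.33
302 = 302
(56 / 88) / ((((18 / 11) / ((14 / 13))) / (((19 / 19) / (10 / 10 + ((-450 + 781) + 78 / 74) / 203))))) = 368039 / 2316249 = 0.16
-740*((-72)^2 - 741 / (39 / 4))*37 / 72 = -17482130 / 9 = -1942458.89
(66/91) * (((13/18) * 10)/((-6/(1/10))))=-11/126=-0.09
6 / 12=1 / 2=0.50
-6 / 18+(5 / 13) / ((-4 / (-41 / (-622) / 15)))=-10795 / 32344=-0.33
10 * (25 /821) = 250 /821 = 0.30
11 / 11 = 1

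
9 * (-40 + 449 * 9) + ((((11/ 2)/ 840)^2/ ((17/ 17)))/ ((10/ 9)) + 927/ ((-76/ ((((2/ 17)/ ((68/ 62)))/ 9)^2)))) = 1612793967397845011/ 44788637376000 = 36009.00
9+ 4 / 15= 9.27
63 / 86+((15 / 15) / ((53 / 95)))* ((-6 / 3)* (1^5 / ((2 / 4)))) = -29341 / 4558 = -6.44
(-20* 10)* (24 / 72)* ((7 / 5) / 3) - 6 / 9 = -286 / 9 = -31.78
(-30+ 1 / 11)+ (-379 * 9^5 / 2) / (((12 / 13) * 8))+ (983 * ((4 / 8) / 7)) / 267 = -1993812608467 / 1315776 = -1515313.10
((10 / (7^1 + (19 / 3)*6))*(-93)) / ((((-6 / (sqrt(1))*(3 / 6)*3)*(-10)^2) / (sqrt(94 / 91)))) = 31*sqrt(8554) / 122850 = 0.02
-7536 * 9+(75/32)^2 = -69446151/1024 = -67818.51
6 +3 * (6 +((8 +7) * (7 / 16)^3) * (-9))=-40611 / 4096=-9.91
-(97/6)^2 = -261.36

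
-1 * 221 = -221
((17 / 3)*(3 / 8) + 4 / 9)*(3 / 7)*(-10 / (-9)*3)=925 / 252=3.67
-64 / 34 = -32 / 17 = -1.88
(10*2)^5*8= 25600000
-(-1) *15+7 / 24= 367 / 24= 15.29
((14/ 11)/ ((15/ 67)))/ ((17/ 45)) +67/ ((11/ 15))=1809/ 17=106.41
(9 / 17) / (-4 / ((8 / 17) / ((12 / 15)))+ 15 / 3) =-5 / 17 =-0.29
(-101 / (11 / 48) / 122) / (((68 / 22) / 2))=-2424 / 1037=-2.34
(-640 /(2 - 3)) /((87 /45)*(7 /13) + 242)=124800 /47393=2.63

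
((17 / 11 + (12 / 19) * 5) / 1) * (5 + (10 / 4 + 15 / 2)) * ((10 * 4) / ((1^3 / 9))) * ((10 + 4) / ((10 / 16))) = 568917.13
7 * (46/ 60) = 161/ 30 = 5.37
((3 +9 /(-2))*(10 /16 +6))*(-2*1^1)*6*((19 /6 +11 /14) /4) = 13197 /112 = 117.83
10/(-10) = -1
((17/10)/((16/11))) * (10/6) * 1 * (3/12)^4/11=0.00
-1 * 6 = -6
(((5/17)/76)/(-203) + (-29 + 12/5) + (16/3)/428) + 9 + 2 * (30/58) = -6968066353/420952980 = -16.55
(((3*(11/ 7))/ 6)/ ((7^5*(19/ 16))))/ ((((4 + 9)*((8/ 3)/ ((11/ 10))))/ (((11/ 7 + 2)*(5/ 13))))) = 9075/ 5288793146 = 0.00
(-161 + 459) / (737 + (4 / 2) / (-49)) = 14602 / 36111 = 0.40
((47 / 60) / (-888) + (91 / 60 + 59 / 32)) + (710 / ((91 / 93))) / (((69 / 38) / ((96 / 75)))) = 2870720821 / 5575752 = 514.86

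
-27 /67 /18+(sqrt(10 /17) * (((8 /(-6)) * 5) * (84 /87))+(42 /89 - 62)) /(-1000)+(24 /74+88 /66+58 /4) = 14 * sqrt(170) /36975+2680136753 /165473250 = 16.20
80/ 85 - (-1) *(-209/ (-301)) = 8369/ 5117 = 1.64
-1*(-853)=853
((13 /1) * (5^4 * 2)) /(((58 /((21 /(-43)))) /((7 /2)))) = -1194375 /2494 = -478.90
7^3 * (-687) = -235641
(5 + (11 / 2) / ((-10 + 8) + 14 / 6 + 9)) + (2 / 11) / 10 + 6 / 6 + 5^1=35751 / 3080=11.61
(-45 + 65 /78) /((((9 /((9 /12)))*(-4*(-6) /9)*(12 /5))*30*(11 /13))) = -3445 /152064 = -0.02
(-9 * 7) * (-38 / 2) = 1197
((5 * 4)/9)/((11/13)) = 2.63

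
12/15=4/5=0.80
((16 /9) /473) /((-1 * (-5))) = 16 /21285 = 0.00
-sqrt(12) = -2 * sqrt(3) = -3.46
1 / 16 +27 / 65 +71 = 74337 / 1040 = 71.48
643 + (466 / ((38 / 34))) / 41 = 508819 / 779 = 653.17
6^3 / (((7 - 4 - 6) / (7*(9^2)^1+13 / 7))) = -286704 / 7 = -40957.71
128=128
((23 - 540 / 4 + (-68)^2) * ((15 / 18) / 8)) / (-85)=-94 / 17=-5.53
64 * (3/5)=192/5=38.40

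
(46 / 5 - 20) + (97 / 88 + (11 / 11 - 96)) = -46067 / 440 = -104.70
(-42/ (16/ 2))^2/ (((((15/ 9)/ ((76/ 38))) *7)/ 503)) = 2376.68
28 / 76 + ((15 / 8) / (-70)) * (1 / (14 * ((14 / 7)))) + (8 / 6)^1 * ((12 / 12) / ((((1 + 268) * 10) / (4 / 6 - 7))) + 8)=7956260863 / 721264320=11.03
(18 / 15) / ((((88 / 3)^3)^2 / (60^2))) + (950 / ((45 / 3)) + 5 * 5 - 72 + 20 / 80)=722003523917 / 43537883136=16.58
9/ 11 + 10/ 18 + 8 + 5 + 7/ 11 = 15.01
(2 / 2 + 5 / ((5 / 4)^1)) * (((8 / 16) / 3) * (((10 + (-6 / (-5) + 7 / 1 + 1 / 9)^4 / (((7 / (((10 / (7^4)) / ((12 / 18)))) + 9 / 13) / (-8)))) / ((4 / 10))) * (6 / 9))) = -359280472901 / 10758038895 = -33.40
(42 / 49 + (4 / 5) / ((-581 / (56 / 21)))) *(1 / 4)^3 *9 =11157 / 92960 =0.12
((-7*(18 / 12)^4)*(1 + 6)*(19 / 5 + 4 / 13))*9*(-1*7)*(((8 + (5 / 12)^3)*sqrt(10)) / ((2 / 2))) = 2653193151*sqrt(10) / 5120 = 1638697.94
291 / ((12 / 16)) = 388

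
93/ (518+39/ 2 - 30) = 186/ 1015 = 0.18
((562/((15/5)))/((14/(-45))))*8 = -33720/7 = -4817.14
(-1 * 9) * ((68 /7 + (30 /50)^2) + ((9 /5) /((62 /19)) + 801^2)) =-62653375269 /10850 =-5774504.63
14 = 14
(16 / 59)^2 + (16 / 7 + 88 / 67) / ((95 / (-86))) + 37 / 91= -5601215559 / 2016247415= -2.78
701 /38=18.45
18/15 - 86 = -424/5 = -84.80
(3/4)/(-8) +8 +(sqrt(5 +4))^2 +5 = 701/32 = 21.91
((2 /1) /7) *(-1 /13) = -0.02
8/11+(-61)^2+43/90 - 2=3683003/990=3720.21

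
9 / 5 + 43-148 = -516 / 5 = -103.20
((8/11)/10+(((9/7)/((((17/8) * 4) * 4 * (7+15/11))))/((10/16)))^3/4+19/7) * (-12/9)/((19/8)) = -2514294097999912/1606948453716375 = -1.56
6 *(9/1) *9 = 486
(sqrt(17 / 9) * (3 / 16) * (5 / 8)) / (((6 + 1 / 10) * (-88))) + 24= 24 - 25 * sqrt(17) / 343552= 24.00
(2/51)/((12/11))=11/306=0.04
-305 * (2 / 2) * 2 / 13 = -610 / 13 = -46.92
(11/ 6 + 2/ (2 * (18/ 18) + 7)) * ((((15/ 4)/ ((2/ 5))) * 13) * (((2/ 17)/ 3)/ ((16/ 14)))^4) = 28872025/ 83130789888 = 0.00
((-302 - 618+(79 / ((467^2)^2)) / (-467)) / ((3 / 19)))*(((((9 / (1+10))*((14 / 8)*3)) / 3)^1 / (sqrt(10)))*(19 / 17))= -154916874660651712539*sqrt(10) / 166144512089960360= -2948.58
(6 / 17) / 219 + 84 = 104246 / 1241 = 84.00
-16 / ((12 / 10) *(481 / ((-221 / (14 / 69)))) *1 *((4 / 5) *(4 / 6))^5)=1484578125 / 2121728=699.70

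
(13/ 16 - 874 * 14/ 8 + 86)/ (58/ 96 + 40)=-69249/ 1949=-35.53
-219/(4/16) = -876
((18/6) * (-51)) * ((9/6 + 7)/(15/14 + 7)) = -18207/113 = -161.12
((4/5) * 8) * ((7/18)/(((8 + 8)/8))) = 56/45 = 1.24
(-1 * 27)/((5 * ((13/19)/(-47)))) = 24111/65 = 370.94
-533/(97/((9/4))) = -12.36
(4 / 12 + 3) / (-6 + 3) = -10 / 9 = -1.11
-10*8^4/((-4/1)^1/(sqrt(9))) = 30720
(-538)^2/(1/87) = 25181628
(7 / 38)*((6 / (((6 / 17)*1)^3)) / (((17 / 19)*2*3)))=2023 / 432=4.68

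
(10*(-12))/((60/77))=-154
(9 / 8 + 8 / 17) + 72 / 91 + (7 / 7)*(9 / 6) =48103 / 12376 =3.89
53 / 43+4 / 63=3511 / 2709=1.30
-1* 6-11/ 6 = -7.83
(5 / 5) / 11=1 / 11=0.09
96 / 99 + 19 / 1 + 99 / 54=1439 / 66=21.80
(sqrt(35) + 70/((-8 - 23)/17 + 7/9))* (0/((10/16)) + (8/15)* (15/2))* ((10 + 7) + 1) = -9639/2 + 72* sqrt(35) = -4393.54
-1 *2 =-2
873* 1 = 873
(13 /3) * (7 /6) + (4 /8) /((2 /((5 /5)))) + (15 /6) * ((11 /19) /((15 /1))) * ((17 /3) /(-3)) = 10513 /2052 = 5.12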